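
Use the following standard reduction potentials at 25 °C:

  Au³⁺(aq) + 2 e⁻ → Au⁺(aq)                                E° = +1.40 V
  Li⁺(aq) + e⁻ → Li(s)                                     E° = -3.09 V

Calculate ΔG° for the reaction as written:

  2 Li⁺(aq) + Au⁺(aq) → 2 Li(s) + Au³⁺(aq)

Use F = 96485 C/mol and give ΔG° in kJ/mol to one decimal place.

As written, Li⁺/Li is reduced (cathode) and Au³⁺/Au⁺ is oxidised (anode), so E°cell = (-3.09) − (+1.40) = -4.49 V.
Balancing electrons gives n = 2.
ΔG° = −nFE° = −(2)(96485)(-4.49) = 866,435 J = +866.4 kJ/mol.

+866.4 kJ/mol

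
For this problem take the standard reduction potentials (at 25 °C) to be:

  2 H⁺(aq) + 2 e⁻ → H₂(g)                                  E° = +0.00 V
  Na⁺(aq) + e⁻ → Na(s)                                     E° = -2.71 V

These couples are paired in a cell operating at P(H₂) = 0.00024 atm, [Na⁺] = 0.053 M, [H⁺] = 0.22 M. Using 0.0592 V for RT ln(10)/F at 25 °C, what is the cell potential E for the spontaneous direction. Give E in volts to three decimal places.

H⁺/H₂ is the cathode (higher E°), Na⁺/Na the anode: E°cell = +0.00 − (-2.71) = +2.71 V, n = 2.
Overall: 2 H⁺(aq) + 2 Na(s) → H₂(g) + 2 Na⁺(aq)
Q = P(H₂)·[Na⁺]^2 / ([H⁺]^2); log Q = -4.856.
E = E° − (0.0592/n) log Q = +2.71 − (0.0592/2)(-4.856) = +2.854 V.

+2.854 V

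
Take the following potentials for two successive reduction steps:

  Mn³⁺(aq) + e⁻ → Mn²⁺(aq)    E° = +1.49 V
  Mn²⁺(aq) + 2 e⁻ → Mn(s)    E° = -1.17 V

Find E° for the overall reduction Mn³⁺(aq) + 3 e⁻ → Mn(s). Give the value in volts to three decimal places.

Since ΔG° = −nFE° is additive over sequential reductions, n₃E°₃ = n₁E°₁ + n₂E°₂.
E°₃ = (1×+1.49 + 2×-1.17) / 3 = (-0.850) / 3 = -0.283 V.

-0.283 V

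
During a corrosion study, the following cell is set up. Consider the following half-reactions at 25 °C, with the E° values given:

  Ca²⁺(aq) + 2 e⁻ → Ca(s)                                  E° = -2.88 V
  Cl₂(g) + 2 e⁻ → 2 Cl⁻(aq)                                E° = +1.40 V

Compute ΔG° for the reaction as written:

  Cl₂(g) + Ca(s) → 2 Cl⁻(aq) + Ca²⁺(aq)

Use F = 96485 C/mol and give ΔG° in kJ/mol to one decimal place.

As written, Cl₂/Cl⁻ is reduced (cathode) and Ca²⁺/Ca is oxidised (anode), so E°cell = (+1.40) − (-2.88) = +4.28 V.
Balancing electrons gives n = 2.
ΔG° = −nFE° = −(2)(96485)(+4.28) = -825,912 J = -825.9 kJ/mol.

-825.9 kJ/mol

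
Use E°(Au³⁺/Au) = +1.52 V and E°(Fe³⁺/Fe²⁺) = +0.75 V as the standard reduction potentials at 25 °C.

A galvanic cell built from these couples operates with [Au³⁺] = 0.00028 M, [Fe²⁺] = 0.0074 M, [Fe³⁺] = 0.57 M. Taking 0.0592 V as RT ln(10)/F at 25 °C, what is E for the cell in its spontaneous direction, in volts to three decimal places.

+0.588 V

Au³⁺/Au is the cathode (higher E°), Fe³⁺/Fe²⁺ the anode: E°cell = +1.52 − (+0.75) = +0.77 V, n = 3.
Overall: Au³⁺(aq) + 3 Fe²⁺(aq) → Au(s) + 3 Fe³⁺(aq)
Q = [Fe³⁺]^3 / ([Au³⁺]·[Fe²⁺]^3); log Q = 9.213.
E = E° − (0.0592/n) log Q = +0.77 − (0.0592/3)(9.213) = +0.588 V.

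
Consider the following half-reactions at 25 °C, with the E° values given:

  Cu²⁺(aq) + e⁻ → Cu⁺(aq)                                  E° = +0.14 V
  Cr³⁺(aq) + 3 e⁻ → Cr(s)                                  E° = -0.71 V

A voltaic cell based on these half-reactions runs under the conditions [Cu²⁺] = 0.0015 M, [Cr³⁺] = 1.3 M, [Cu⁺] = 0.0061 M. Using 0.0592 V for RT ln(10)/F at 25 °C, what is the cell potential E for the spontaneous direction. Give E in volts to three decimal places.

Cu²⁺/Cu⁺ is the cathode (higher E°), Cr³⁺/Cr the anode: E°cell = +0.14 − (-0.71) = +0.85 V, n = 3.
Overall: 3 Cu²⁺(aq) + Cr(s) → 3 Cu⁺(aq) + Cr³⁺(aq)
Q = [Cu⁺]^3·[Cr³⁺] / ([Cu²⁺]^3); log Q = 1.942.
E = E° − (0.0592/n) log Q = +0.85 − (0.0592/3)(1.942) = +0.812 V.

+0.812 V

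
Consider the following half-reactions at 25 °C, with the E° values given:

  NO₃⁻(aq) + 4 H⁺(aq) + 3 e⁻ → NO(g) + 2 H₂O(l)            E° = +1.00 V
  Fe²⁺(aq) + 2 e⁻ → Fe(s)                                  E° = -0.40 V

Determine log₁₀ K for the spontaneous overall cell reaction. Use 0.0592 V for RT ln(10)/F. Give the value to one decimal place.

141.9

Cathode: NO₃⁻/NO; anode: Fe²⁺/Fe. E°cell = +1.40 V, n = 6.
log K = nE°cell / 0.0592 = (6)(+1.40) / 0.0592 = 141.9.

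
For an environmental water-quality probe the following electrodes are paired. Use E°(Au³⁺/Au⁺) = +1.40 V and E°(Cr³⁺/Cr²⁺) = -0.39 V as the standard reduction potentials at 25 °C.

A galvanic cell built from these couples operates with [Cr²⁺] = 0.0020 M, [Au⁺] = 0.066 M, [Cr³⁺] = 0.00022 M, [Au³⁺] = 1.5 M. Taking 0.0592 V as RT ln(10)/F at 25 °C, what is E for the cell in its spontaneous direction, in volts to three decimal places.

+1.887 V

Au³⁺/Au⁺ is the cathode (higher E°), Cr³⁺/Cr²⁺ the anode: E°cell = +1.40 − (-0.39) = +1.79 V, n = 2.
Overall: Au³⁺(aq) + 2 Cr²⁺(aq) → Au⁺(aq) + 2 Cr³⁺(aq)
Q = [Au⁺]·[Cr³⁺]^2 / ([Au³⁺]·[Cr²⁺]^2); log Q = -3.274.
E = E° − (0.0592/n) log Q = +1.79 − (0.0592/2)(-3.274) = +1.887 V.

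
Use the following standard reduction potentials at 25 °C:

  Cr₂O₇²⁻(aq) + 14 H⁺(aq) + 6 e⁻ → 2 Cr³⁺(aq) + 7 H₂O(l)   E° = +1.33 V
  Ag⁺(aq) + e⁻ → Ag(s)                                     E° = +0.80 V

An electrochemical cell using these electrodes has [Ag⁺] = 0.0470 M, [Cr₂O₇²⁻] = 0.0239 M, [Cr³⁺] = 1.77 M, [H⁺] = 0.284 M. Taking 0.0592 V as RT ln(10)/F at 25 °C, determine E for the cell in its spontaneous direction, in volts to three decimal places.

Cr₂O₇²⁻/Cr³⁺ is the cathode (higher E°), Ag⁺/Ag the anode: E°cell = +1.33 − (+0.80) = +0.53 V, n = 6.
Overall: Cr₂O₇²⁻(aq) + 14 H⁺(aq) + 6 Ag(s) → 2 Cr³⁺(aq) + 7 H₂O(l) + 6 Ag⁺(aq)
Q = [Cr³⁺]^2·[Ag⁺]^6 / ([Cr₂O₇²⁻]·[H⁺]^14); log Q = 1.804.
E = E° − (0.0592/n) log Q = +0.53 − (0.0592/6)(1.804) = +0.512 V.

+0.512 V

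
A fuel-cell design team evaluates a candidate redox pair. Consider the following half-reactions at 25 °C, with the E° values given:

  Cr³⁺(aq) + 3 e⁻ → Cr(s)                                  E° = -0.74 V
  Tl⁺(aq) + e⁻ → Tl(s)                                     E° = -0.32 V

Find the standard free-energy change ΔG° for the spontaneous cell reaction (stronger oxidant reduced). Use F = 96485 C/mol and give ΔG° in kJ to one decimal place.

-121.6 kJ

Tl⁺/Tl (E° = -0.32 V) is the cathode; Cr³⁺/Cr (E° = -0.74 V) is the anode, so E°cell = +0.42 V.
Balancing electrons gives n = 3 (lcm of 1 and 3).
ΔG° = −nFE° = −(3)(96485)(+0.42) = -121,571 J = -121.6 kJ.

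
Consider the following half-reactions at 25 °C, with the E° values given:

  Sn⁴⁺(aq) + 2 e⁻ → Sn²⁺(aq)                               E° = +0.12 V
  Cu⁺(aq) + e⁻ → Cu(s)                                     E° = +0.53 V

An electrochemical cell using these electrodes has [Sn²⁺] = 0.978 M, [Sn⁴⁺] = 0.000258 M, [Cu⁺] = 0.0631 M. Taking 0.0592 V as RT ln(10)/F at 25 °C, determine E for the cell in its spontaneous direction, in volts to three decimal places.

Cu⁺/Cu is the cathode (higher E°), Sn⁴⁺/Sn²⁺ the anode: E°cell = +0.53 − (+0.12) = +0.41 V, n = 2.
Overall: 2 Cu⁺(aq) + Sn²⁺(aq) → 2 Cu(s) + Sn⁴⁺(aq)
Q = [Sn⁴⁺] / ([Cu⁺]^2·[Sn²⁺]); log Q = -1.179.
E = E° − (0.0592/n) log Q = +0.41 − (0.0592/2)(-1.179) = +0.445 V.

+0.445 V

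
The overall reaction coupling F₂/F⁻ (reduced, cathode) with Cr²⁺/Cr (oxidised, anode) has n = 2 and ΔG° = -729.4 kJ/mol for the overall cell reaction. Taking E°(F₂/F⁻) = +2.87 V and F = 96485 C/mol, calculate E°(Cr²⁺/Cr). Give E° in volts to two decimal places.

E°cell = −ΔG°/(nF) = −(-729.4×10³)/((2)(96485)) = +3.780 V.
Since F₂/F⁻ is the cathode and Cr²⁺/Cr the anode, E°cell = E°(F₂/F⁻) − E°(Cr²⁺/Cr).
So E°(Cr²⁺/Cr) = E°(F₂/F⁻) − E°cell = (+2.87) − (+3.780) = -0.91 V.

-0.91 V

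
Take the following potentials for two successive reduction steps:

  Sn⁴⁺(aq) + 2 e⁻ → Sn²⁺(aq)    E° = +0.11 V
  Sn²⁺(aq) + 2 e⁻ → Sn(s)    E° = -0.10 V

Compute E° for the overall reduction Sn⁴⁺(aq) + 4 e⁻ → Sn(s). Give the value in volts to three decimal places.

Since ΔG° = −nFE° is additive over sequential reductions, n₃E°₃ = n₁E°₁ + n₂E°₂.
E°₃ = (2×+0.11 + 2×-0.10) / 4 = (+0.020) / 4 = +0.005 V.

+0.005 V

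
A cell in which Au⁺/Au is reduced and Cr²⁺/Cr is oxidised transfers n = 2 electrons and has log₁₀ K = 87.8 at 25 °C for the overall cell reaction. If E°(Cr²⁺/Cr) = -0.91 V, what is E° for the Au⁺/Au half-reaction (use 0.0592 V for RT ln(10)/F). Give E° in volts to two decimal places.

+1.69 V

E°cell = (0.0592/n)·log K = (0.0592/2)(87.8) = +2.599 V.
Since Au⁺/Au is the cathode and Cr²⁺/Cr the anode, E°cell = E°(Au⁺/Au) − E°(Cr²⁺/Cr).
So E°(Au⁺/Au) = E°cell + E°(Cr²⁺/Cr) = +2.599 + (-0.91) = +1.69 V.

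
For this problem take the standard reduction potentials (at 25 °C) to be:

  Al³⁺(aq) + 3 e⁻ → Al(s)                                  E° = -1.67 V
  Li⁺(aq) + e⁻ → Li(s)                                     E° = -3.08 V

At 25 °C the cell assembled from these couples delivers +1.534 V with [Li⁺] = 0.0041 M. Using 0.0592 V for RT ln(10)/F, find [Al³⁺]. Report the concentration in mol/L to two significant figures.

0.13 M

Al³⁺/Al is the cathode, Li⁺/Li the anode: E°cell = +1.41 V, n = 3.
Overall reaction: Al³⁺(aq) + 3 Li(s) → Al(s) + 3 Li⁺(aq); Q = [Li⁺]^3/[Al³⁺]^1.
From E = E° − (0.0592/n) log Q: log Q = (E° − E)·n/0.0592 = (+1.41 − (+1.534))·3/0.0592 = -6.2838.
So 1·log[Al³⁺] = 3·log(0.0041) − log Q = -7.1616 − (-6.2838) = -0.8778; [Al³⁺] = 10^(-0.8778) ≈ 0.13 M.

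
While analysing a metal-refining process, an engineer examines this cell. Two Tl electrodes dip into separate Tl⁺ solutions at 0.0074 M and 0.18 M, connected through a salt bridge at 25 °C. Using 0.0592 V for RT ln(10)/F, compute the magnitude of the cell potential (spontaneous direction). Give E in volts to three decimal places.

For a concentration cell E°cell = 0. The 0.18 M side is the cathode (reduction is favoured where [Tl⁺] is higher).
With n = 1, E = −(0.0592/1) log([Tl⁺]ₐₙ/[Tl⁺]꜀ₐₜ) = −(0.0592/1) log(0.0074/0.18) = −(0.0592/1)(-1.386) = +0.082 V.

+0.082 V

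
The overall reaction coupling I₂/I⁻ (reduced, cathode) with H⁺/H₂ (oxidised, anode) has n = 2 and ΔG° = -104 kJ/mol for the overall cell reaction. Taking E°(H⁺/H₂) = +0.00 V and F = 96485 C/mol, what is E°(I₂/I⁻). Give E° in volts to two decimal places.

E°cell = −ΔG°/(nF) = −(-104×10³)/((2)(96485)) = +0.539 V.
Since I₂/I⁻ is the cathode and H⁺/H₂ the anode, E°cell = E°(I₂/I⁻) − E°(H⁺/H₂).
So E°(I₂/I⁻) = E°cell + E°(H⁺/H₂) = +0.539 + (+0.00) = +0.54 V.

+0.54 V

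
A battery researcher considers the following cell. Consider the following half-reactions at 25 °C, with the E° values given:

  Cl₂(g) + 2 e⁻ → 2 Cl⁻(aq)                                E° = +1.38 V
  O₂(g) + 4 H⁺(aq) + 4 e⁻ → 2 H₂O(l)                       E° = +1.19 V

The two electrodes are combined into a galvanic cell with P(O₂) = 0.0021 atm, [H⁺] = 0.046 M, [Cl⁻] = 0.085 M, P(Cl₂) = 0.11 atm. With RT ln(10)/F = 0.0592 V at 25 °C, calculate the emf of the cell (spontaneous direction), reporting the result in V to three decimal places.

Cl₂/Cl⁻ is the cathode (higher E°), O₂/H₂O the anode: E°cell = +1.38 − (+1.19) = +0.19 V, n = 4.
Overall: 2 Cl₂(g) + 2 H₂O(l) → 4 Cl⁻(aq) + O₂(g) + 4 H⁺(aq)
Q = [Cl⁻]^4·P(O₂)·[H⁺]^4 / (P(Cl₂)^2); log Q = -10.392.
E = E° − (0.0592/n) log Q = +0.19 − (0.0592/4)(-10.392) = +0.344 V.

+0.344 V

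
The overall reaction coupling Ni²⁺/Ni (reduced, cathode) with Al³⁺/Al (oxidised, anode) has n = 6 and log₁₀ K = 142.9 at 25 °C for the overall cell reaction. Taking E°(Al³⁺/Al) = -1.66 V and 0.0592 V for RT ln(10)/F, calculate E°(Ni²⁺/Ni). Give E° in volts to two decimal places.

E°cell = (0.0592/n)·log K = (0.0592/6)(142.9) = +1.410 V.
Since Ni²⁺/Ni is the cathode and Al³⁺/Al the anode, E°cell = E°(Ni²⁺/Ni) − E°(Al³⁺/Al).
So E°(Ni²⁺/Ni) = E°cell + E°(Al³⁺/Al) = +1.410 + (-1.66) = -0.25 V.

-0.25 V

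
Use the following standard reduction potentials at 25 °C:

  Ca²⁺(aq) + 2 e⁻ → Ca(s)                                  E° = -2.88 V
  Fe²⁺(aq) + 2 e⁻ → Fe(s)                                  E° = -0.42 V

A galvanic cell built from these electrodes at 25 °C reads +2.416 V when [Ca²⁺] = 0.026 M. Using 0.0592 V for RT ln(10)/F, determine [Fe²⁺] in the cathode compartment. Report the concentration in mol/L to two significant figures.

Fe²⁺/Fe is the cathode, Ca²⁺/Ca the anode: E°cell = +2.46 V, n = 2.
Overall reaction: Fe²⁺(aq) + Ca(s) → Fe(s) + Ca²⁺(aq); Q = [Ca²⁺]^1/[Fe²⁺]^1.
From E = E° − (0.0592/n) log Q: log Q = (E° − E)·n/0.0592 = (+2.46 − (+2.416))·2/0.0592 = 1.4865.
So 1·log[Fe²⁺] = 1·log(0.026) − log Q = -1.5850 − (1.4865) = -3.0715; [Fe²⁺] = 10^(-3.0715) ≈ 0.00085 M.

0.00085 M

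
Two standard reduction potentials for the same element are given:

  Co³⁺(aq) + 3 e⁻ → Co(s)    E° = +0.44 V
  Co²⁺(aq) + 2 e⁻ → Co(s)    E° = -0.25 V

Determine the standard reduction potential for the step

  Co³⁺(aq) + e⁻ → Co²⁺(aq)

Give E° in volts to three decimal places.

+1.820 V

Sequential free energies add, so n₃E°₃ = n₁E°₁ + n₂E°₂.
With n₃ = 3, and the known step contributing 2×(-0.25) V, the unknown satisfies 1·E° = 3×(+0.44) − 2×(-0.25) = +1.820.
E° = +1.820 / 1 = +1.820 V.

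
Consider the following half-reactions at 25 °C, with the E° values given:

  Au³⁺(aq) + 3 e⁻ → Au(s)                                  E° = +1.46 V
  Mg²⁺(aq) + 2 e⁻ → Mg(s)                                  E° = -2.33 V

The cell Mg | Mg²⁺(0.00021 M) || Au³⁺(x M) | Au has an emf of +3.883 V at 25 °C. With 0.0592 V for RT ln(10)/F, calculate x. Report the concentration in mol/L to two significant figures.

Au³⁺/Au is the cathode, Mg²⁺/Mg the anode: E°cell = +3.79 V, n = 6.
Overall reaction: 2 Au³⁺(aq) + 3 Mg(s) → 2 Au(s) + 3 Mg²⁺(aq); Q = [Mg²⁺]^3/[Au³⁺]^2.
From E = E° − (0.0592/n) log Q: log Q = (E° − E)·n/0.0592 = (+3.79 − (+3.883))·6/0.0592 = -9.4257.
So 2·log[Au³⁺] = 3·log(0.00021) − log Q = -11.0333 − (-9.4257) = -1.6076; log[Au³⁺] = -1.6076 / 2 = -0.8038; [Au³⁺] = 10^(-0.8038) ≈ 0.16 M.

0.16 M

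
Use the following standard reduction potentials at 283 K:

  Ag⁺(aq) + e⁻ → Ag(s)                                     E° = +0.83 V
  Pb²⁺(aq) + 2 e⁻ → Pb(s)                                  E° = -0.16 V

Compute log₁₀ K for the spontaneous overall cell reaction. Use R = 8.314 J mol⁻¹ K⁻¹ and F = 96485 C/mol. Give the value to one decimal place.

Cathode: Ag⁺/Ag; anode: Pb²⁺/Pb. E°cell = (+0.83) − (-0.16) = +0.99 V, with n = 2.
ΔG° = −nFE° = −RT ln K, so ln K = nFE°/(RT) = (2)(96485)(+0.99) / ((8.314)(283)) = 81.195.
log₁₀ K = 81.195 / ln 10 = 35.3.

35.3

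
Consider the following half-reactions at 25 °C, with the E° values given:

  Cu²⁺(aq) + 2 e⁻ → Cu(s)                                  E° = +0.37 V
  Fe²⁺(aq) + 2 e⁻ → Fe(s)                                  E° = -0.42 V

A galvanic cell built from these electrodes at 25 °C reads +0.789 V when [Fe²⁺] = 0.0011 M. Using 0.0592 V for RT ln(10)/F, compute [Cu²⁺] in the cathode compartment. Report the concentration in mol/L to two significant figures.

0.0010 M

Cu²⁺/Cu is the cathode, Fe²⁺/Fe the anode: E°cell = +0.79 V, n = 2.
Overall reaction: Cu²⁺(aq) + Fe(s) → Cu(s) + Fe²⁺(aq); Q = [Fe²⁺]^1/[Cu²⁺]^1.
From E = E° − (0.0592/n) log Q: log Q = (E° − E)·n/0.0592 = (+0.79 − (+0.789))·2/0.0592 = 0.0338.
So 1·log[Cu²⁺] = 1·log(0.0011) − log Q = -2.9586 − (0.0338) = -2.9924; [Cu²⁺] = 10^(-2.9924) ≈ 0.0010 M.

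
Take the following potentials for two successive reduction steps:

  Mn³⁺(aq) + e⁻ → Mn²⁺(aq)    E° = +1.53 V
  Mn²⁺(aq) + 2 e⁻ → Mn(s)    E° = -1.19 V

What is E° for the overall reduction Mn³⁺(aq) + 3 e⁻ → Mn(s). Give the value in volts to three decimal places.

Adding the free-energy changes (−nFE°) of the two steps gives −n₃FE°₃ = −n₁FE°₁ − n₂FE°₂.
E°₃ = (1×+1.53 + 2×-1.19) / 3 = (-0.850) / 3 = -0.283 V.

-0.283 V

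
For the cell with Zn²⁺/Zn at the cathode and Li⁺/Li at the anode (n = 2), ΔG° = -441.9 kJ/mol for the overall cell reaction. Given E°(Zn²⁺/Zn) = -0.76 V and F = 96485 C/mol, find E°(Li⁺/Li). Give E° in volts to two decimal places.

E°cell = −ΔG°/(nF) = −(-441.9×10³)/((2)(96485)) = +2.290 V.
Since Zn²⁺/Zn is the cathode and Li⁺/Li the anode, E°cell = E°(Zn²⁺/Zn) − E°(Li⁺/Li).
So E°(Li⁺/Li) = E°(Zn²⁺/Zn) − E°cell = (-0.76) − (+2.290) = -3.05 V.

-3.05 V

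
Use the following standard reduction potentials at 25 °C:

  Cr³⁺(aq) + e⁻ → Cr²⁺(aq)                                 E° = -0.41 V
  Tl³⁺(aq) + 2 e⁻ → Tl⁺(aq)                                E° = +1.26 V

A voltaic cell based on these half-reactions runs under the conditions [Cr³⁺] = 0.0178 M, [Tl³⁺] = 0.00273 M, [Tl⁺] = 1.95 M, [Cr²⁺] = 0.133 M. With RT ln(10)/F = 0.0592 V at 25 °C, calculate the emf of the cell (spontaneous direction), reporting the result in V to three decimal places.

+1.637 V

Tl³⁺/Tl⁺ is the cathode (higher E°), Cr³⁺/Cr²⁺ the anode: E°cell = +1.26 − (-0.41) = +1.67 V, n = 2.
Overall: Tl³⁺(aq) + 2 Cr²⁺(aq) → Tl⁺(aq) + 2 Cr³⁺(aq)
Q = [Tl⁺]·[Cr³⁺]^2 / ([Tl³⁺]·[Cr²⁺]^2); log Q = 1.107.
E = E° − (0.0592/n) log Q = +1.67 − (0.0592/2)(1.107) = +1.637 V.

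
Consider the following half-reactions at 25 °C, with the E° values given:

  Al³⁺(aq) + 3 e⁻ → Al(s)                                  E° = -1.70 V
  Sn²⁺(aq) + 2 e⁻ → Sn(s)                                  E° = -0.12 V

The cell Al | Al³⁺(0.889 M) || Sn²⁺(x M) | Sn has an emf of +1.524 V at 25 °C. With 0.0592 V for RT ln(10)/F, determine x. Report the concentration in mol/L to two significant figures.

Sn²⁺/Sn is the cathode, Al³⁺/Al the anode: E°cell = +1.58 V, n = 6.
Overall reaction: 3 Sn²⁺(aq) + 2 Al(s) → 3 Sn(s) + 2 Al³⁺(aq); Q = [Al³⁺]^2/[Sn²⁺]^3.
From E = E° − (0.0592/n) log Q: log Q = (E° − E)·n/0.0592 = (+1.58 − (+1.524))·6/0.0592 = 5.6757.
So 3·log[Sn²⁺] = 2·log(0.889) − log Q = -0.1022 − (5.6757) = -5.7779; log[Sn²⁺] = -5.7779 / 3 = -1.9260; [Sn²⁺] = 10^(-1.9260) ≈ 0.012 M.

0.012 M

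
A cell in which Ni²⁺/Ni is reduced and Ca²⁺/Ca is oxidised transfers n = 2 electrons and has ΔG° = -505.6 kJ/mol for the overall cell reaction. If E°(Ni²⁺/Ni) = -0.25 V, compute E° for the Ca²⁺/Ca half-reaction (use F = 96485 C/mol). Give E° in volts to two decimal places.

-2.87 V

E°cell = −ΔG°/(nF) = −(-505.6×10³)/((2)(96485)) = +2.620 V.
Since Ni²⁺/Ni is the cathode and Ca²⁺/Ca the anode, E°cell = E°(Ni²⁺/Ni) − E°(Ca²⁺/Ca).
So E°(Ca²⁺/Ca) = E°(Ni²⁺/Ni) − E°cell = (-0.25) − (+2.620) = -2.87 V.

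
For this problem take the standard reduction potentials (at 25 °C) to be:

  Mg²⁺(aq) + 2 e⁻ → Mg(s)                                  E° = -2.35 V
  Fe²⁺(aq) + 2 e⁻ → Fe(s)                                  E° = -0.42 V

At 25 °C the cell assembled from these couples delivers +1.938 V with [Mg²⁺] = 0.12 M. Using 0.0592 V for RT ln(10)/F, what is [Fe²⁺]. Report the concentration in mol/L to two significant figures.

Fe²⁺/Fe is the cathode, Mg²⁺/Mg the anode: E°cell = +1.93 V, n = 2.
Overall reaction: Fe²⁺(aq) + Mg(s) → Fe(s) + Mg²⁺(aq); Q = [Mg²⁺]^1/[Fe²⁺]^1.
From E = E° − (0.0592/n) log Q: log Q = (E° − E)·n/0.0592 = (+1.93 − (+1.938))·2/0.0592 = -0.2703.
So 1·log[Fe²⁺] = 1·log(0.12) − log Q = -0.9208 − (-0.2703) = -0.6505; [Fe²⁺] = 10^(-0.6505) ≈ 0.22 M.

0.22 M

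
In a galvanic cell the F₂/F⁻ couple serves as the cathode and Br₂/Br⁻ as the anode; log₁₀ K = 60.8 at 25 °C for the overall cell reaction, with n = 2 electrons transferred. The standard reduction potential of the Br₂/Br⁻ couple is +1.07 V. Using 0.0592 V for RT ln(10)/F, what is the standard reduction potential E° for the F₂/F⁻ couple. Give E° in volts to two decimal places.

+2.87 V

E°cell = (0.0592/n)·log K = (0.0592/2)(60.8) = +1.800 V.
Since F₂/F⁻ is the cathode and Br₂/Br⁻ the anode, E°cell = E°(F₂/F⁻) − E°(Br₂/Br⁻).
So E°(F₂/F⁻) = E°cell + E°(Br₂/Br⁻) = +1.800 + (+1.07) = +2.87 V.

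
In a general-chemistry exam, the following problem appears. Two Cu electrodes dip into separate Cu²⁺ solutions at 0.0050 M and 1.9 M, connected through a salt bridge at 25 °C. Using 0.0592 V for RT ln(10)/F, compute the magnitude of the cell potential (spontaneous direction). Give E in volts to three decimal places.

For a concentration cell E°cell = 0. The 1.9 M side is the cathode (reduction is favoured where [Cu²⁺] is higher).
With n = 2, E = −(0.0592/2) log([Cu²⁺]ₐₙ/[Cu²⁺]꜀ₐₜ) = −(0.0592/2) log(0.005/1.9) = −(0.0592/2)(-2.580) = +0.076 V.

+0.076 V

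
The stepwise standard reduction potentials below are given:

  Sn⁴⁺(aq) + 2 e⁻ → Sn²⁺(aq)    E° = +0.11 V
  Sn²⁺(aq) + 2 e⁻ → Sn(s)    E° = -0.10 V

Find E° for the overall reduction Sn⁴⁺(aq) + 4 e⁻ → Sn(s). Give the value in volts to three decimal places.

Adding the free-energy changes (−nFE°) of the two steps gives −n₃FE°₃ = −n₁FE°₁ − n₂FE°₂.
E°₃ = (2×+0.11 + 2×-0.10) / 4 = (+0.020) / 4 = +0.005 V.

+0.005 V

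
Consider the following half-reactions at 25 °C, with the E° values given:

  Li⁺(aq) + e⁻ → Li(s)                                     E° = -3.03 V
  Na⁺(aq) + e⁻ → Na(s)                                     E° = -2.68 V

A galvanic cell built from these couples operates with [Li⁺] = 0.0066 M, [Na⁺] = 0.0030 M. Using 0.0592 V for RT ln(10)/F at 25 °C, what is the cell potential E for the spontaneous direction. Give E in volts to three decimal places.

Na⁺/Na is the cathode (higher E°), Li⁺/Li the anode: E°cell = -2.68 − (-3.03) = +0.35 V, n = 1.
Overall: Na⁺(aq) + Li(s) → Na(s) + Li⁺(aq)
Q = [Li⁺] / ([Na⁺]); log Q = 0.342.
E = E° − (0.0592/n) log Q = +0.35 − (0.0592/1)(0.342) = +0.330 V.

+0.330 V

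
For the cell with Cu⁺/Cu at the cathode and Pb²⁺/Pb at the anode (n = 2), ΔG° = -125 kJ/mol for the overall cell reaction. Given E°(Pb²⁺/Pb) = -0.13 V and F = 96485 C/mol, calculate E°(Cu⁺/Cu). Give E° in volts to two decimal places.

E°cell = −ΔG°/(nF) = −(-125×10³)/((2)(96485)) = +0.648 V.
Since Cu⁺/Cu is the cathode and Pb²⁺/Pb the anode, E°cell = E°(Cu⁺/Cu) − E°(Pb²⁺/Pb).
So E°(Cu⁺/Cu) = E°cell + E°(Pb²⁺/Pb) = +0.648 + (-0.13) = +0.52 V.

+0.52 V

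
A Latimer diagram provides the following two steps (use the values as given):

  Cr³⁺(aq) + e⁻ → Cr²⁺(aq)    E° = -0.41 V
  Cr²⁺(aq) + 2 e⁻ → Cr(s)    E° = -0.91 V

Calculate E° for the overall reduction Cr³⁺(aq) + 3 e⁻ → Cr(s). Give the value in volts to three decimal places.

-0.743 V

Adding the free-energy changes (−nFE°) of the two steps gives −n₃FE°₃ = −n₁FE°₁ − n₂FE°₂.
E°₃ = (1×-0.41 + 2×-0.91) / 3 = (-2.230) / 3 = -0.743 V.
Simply averaging or adding the two E° values would be wrong; the electron-weighted sum is required.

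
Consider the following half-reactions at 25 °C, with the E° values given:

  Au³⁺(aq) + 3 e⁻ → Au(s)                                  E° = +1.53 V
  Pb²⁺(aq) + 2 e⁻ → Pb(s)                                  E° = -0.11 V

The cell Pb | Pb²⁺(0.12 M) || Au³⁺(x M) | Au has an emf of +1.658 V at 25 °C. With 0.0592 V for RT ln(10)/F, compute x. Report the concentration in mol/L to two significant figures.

Au³⁺/Au is the cathode, Pb²⁺/Pb the anode: E°cell = +1.64 V, n = 6.
Overall reaction: 2 Au³⁺(aq) + 3 Pb(s) → 2 Au(s) + 3 Pb²⁺(aq); Q = [Pb²⁺]^3/[Au³⁺]^2.
From E = E° − (0.0592/n) log Q: log Q = (E° − E)·n/0.0592 = (+1.64 − (+1.658))·6/0.0592 = -1.8243.
So 2·log[Au³⁺] = 3·log(0.12) − log Q = -2.7625 − (-1.8243) = -0.9382; log[Au³⁺] = -0.9382 / 2 = -0.4691; [Au³⁺] = 10^(-0.4691) ≈ 0.34 M.

0.34 M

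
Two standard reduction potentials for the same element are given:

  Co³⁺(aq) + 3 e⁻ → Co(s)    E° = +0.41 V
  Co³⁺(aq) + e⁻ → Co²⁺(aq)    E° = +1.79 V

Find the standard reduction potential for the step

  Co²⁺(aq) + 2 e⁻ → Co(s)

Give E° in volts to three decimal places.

Sequential free energies add, so n₃E°₃ = n₁E°₁ + n₂E°₂.
With n₃ = 3, and the known step contributing 1×(+1.79) V, the unknown satisfies 2·E° = 3×(+0.41) − 1×(+1.79) = -0.560.
E° = -0.560 / 2 = -0.280 V.

-0.280 V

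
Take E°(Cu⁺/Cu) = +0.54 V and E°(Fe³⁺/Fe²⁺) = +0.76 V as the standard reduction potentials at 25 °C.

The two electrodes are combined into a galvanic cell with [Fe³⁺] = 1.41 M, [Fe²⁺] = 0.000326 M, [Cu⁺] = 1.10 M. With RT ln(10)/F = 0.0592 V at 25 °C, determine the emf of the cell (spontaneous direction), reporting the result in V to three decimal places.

Fe³⁺/Fe²⁺ is the cathode (higher E°), Cu⁺/Cu the anode: E°cell = +0.76 − (+0.54) = +0.22 V, n = 1.
Overall: Fe³⁺(aq) + Cu(s) → Fe²⁺(aq) + Cu⁺(aq)
Q = [Fe²⁺]·[Cu⁺] / ([Fe³⁺]); log Q = -3.595.
E = E° − (0.0592/n) log Q = +0.22 − (0.0592/1)(-3.595) = +0.433 V.

+0.433 V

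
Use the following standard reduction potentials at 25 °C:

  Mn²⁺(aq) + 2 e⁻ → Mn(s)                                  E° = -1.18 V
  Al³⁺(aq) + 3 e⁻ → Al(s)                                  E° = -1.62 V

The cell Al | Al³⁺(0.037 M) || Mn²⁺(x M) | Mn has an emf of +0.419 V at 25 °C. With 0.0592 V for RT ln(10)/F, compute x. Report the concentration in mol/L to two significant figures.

0.022 M

Mn²⁺/Mn is the cathode, Al³⁺/Al the anode: E°cell = +0.44 V, n = 6.
Overall reaction: 3 Mn²⁺(aq) + 2 Al(s) → 3 Mn(s) + 2 Al³⁺(aq); Q = [Al³⁺]^2/[Mn²⁺]^3.
From E = E° − (0.0592/n) log Q: log Q = (E° − E)·n/0.0592 = (+0.44 − (+0.419))·6/0.0592 = 2.1284.
So 3·log[Mn²⁺] = 2·log(0.037) − log Q = -2.8636 − (2.1284) = -4.9920; log[Mn²⁺] = -4.9920 / 3 = -1.6640; [Mn²⁺] = 10^(-1.6640) ≈ 0.022 M.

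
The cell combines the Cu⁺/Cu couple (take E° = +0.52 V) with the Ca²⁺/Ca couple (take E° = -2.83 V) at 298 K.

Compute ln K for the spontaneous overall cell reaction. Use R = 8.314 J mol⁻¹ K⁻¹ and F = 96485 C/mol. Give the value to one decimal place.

260.9

Cathode: Cu⁺/Cu; anode: Ca²⁺/Ca. E°cell = (+0.52) − (-2.83) = +3.35 V, with n = 2.
ΔG° = −nFE° = −RT ln K, so ln K = nFE°/(RT) = (2)(96485)(+3.35) / ((8.314)(298)) = 260.921.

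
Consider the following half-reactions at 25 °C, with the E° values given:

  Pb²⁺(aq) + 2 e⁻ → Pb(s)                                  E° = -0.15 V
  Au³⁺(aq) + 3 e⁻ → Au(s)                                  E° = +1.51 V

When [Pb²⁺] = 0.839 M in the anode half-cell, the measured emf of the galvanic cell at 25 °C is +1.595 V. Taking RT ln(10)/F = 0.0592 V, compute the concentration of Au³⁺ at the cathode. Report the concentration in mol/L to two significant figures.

0.00039 M

Au³⁺/Au is the cathode, Pb²⁺/Pb the anode: E°cell = +1.66 V, n = 6.
Overall reaction: 2 Au³⁺(aq) + 3 Pb(s) → 2 Au(s) + 3 Pb²⁺(aq); Q = [Pb²⁺]^3/[Au³⁺]^2.
From E = E° − (0.0592/n) log Q: log Q = (E° − E)·n/0.0592 = (+1.66 − (+1.595))·6/0.0592 = 6.5878.
So 2·log[Au³⁺] = 3·log(0.839) − log Q = -0.2287 − (6.5878) = -6.8165; log[Au³⁺] = -6.8165 / 2 = -3.4082; [Au³⁺] = 10^(-3.4082) ≈ 0.00039 M.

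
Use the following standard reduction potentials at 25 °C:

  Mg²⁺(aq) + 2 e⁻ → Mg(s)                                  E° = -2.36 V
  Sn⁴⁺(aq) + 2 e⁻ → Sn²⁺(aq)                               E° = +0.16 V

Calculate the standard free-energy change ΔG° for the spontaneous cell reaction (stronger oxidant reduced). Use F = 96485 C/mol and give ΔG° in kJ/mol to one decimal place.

-486.3 kJ/mol

Sn⁴⁺/Sn²⁺ (E° = +0.16 V) is the cathode; Mg²⁺/Mg (E° = -2.36 V) is the anode, so E°cell = +2.52 V.
Balancing electrons gives n = 2 (lcm of 2 and 2).
ΔG° = −nFE° = −(2)(96485)(+2.52) = -486,284 J = -486.3 kJ/mol.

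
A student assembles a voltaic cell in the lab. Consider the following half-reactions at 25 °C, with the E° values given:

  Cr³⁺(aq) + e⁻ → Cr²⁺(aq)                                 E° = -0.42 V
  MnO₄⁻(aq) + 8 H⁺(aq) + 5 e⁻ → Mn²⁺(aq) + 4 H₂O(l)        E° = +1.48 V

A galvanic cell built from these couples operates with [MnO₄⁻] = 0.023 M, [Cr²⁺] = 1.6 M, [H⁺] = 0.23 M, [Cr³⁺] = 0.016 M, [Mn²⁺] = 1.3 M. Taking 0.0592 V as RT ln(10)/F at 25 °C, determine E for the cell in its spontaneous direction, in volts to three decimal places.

MnO₄⁻/Mn²⁺ is the cathode (higher E°), Cr³⁺/Cr²⁺ the anode: E°cell = +1.48 − (-0.42) = +1.90 V, n = 5.
Overall: MnO₄⁻(aq) + 8 H⁺(aq) + 5 Cr²⁺(aq) → Mn²⁺(aq) + 4 H₂O(l) + 5 Cr³⁺(aq)
Q = [Mn²⁺]·[Cr³⁺]^5 / ([MnO₄⁻]·[H⁺]^8·[Cr²⁺]^5); log Q = -3.142.
E = E° − (0.0592/n) log Q = +1.90 − (0.0592/5)(-3.142) = +1.937 V.

+1.937 V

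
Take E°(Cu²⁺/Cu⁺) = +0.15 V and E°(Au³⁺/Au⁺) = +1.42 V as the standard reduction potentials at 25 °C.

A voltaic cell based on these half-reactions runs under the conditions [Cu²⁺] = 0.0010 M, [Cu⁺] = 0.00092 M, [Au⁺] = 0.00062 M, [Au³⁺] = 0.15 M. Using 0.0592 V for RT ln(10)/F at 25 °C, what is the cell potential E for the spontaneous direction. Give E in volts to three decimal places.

+1.338 V

Au³⁺/Au⁺ is the cathode (higher E°), Cu²⁺/Cu⁺ the anode: E°cell = +1.42 − (+0.15) = +1.27 V, n = 2.
Overall: Au³⁺(aq) + 2 Cu⁺(aq) → Au⁺(aq) + 2 Cu²⁺(aq)
Q = [Au⁺]·[Cu²⁺]^2 / ([Au³⁺]·[Cu⁺]^2); log Q = -2.311.
E = E° − (0.0592/n) log Q = +1.27 − (0.0592/2)(-2.311) = +1.338 V.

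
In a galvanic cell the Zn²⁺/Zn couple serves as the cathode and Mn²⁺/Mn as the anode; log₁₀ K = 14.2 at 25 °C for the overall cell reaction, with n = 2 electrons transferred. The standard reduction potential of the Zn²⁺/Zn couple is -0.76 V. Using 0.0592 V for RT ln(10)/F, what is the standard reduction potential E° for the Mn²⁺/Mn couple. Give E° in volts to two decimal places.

-1.18 V

E°cell = (0.0592/n)·log K = (0.0592/2)(14.2) = +0.420 V.
Since Zn²⁺/Zn is the cathode and Mn²⁺/Mn the anode, E°cell = E°(Zn²⁺/Zn) − E°(Mn²⁺/Mn).
So E°(Mn²⁺/Mn) = E°(Zn²⁺/Zn) − E°cell = (-0.76) − (+0.420) = -1.18 V.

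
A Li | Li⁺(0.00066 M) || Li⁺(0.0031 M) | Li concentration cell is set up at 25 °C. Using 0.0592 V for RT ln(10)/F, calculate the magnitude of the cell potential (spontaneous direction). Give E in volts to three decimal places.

+0.040 V

For a concentration cell E°cell = 0. The 0.0031 M side is the cathode (reduction is favoured where [Li⁺] is higher).
With n = 1, E = −(0.0592/1) log([Li⁺]ₐₙ/[Li⁺]꜀ₐₜ) = −(0.0592/1) log(0.00066/0.0031) = −(0.0592/1)(-0.672) = +0.040 V.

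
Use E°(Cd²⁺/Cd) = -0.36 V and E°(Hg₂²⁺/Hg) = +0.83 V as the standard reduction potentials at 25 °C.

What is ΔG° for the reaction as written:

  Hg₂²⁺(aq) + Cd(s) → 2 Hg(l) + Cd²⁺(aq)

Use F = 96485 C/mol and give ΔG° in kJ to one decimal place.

-229.6 kJ

As written, Hg₂²⁺/Hg is reduced (cathode) and Cd²⁺/Cd is oxidised (anode), so E°cell = (+0.83) − (-0.36) = +1.19 V.
Balancing electrons gives n = 2.
ΔG° = −nFE° = −(2)(96485)(+1.19) = -229,634 J = -229.6 kJ.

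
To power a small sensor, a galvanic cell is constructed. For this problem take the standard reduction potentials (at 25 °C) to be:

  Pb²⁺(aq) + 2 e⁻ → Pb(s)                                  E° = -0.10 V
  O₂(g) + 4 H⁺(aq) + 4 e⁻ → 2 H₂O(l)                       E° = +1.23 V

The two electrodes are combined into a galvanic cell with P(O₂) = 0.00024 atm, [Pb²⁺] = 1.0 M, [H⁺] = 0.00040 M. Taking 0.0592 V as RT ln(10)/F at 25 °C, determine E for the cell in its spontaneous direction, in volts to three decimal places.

O₂/H₂O is the cathode (higher E°), Pb²⁺/Pb the anode: E°cell = +1.23 − (-0.10) = +1.33 V, n = 4.
Overall: O₂(g) + 4 H⁺(aq) + 2 Pb(s) → 2 H₂O(l) + 2 Pb²⁺(aq)
Q = [Pb²⁺]^2 / (P(O₂)·[H⁺]^4); log Q = 17.212.
E = E° − (0.0592/n) log Q = +1.33 − (0.0592/4)(17.212) = +1.075 V.

+1.075 V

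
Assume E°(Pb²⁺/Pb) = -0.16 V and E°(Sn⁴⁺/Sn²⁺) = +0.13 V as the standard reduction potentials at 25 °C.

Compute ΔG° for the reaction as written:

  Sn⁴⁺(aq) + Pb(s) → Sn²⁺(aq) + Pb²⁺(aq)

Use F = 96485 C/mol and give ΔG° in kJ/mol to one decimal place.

As written, Sn⁴⁺/Sn²⁺ is reduced (cathode) and Pb²⁺/Pb is oxidised (anode), so E°cell = (+0.13) − (-0.16) = +0.29 V.
Balancing electrons gives n = 2.
ΔG° = −nFE° = −(2)(96485)(+0.29) = -55,961 J = -56.0 kJ/mol.

-56.0 kJ/mol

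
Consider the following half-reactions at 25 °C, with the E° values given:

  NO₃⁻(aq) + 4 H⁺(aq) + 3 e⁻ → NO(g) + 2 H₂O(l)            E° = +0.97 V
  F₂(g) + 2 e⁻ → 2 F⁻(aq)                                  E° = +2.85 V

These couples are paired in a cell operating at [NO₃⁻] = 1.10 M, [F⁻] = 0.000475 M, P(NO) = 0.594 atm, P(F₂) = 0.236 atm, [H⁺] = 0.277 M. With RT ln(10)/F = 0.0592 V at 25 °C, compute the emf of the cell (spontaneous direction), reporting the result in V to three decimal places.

+2.097 V

F₂/F⁻ is the cathode (higher E°), NO₃⁻/NO the anode: E°cell = +2.85 − (+0.97) = +1.88 V, n = 6.
Overall: 3 F₂(g) + 2 NO(g) + 4 H₂O(l) → 6 F⁻(aq) + 2 NO₃⁻(aq) + 8 H⁺(aq)
Q = [F⁻]^6·[NO₃⁻]^2·[H⁺]^8 / (P(F₂)^3·P(NO)^2); log Q = -21.984.
E = E° − (0.0592/n) log Q = +1.88 − (0.0592/6)(-21.984) = +2.097 V.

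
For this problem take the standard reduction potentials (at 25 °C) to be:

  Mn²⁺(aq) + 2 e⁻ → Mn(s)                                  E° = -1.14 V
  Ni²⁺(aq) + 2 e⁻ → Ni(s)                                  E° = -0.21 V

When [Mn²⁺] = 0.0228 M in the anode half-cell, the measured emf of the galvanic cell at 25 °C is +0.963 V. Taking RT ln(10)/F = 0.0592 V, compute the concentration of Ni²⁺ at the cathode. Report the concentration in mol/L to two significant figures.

0.30 M

Ni²⁺/Ni is the cathode, Mn²⁺/Mn the anode: E°cell = +0.93 V, n = 2.
Overall reaction: Ni²⁺(aq) + Mn(s) → Ni(s) + Mn²⁺(aq); Q = [Mn²⁺]^1/[Ni²⁺]^1.
From E = E° − (0.0592/n) log Q: log Q = (E° − E)·n/0.0592 = (+0.93 − (+0.963))·2/0.0592 = -1.1149.
So 1·log[Ni²⁺] = 1·log(0.0228) − log Q = -1.6421 − (-1.1149) = -0.5272; [Ni²⁺] = 10^(-0.5272) ≈ 0.30 M.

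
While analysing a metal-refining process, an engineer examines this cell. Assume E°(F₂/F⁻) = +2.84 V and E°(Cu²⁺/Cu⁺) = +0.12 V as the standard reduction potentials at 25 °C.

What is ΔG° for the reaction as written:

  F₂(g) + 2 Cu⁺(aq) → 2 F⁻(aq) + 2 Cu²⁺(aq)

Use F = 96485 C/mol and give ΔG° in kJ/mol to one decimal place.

-524.9 kJ/mol

As written, F₂/F⁻ is reduced (cathode) and Cu²⁺/Cu⁺ is oxidised (anode), so E°cell = (+2.84) − (+0.12) = +2.72 V.
Balancing electrons gives n = 2.
ΔG° = −nFE° = −(2)(96485)(+2.72) = -524,878 J = -524.9 kJ/mol.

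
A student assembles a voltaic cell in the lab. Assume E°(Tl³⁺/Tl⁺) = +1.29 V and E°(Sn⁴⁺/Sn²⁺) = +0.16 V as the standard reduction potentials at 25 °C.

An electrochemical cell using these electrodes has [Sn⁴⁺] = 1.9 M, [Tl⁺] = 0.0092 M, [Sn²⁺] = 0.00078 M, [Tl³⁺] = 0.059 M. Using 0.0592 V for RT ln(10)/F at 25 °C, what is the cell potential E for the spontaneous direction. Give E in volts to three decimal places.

Tl³⁺/Tl⁺ is the cathode (higher E°), Sn⁴⁺/Sn²⁺ the anode: E°cell = +1.29 − (+0.16) = +1.13 V, n = 2.
Overall: Tl³⁺(aq) + Sn²⁺(aq) → Tl⁺(aq) + Sn⁴⁺(aq)
Q = [Tl⁺]·[Sn⁴⁺] / ([Tl³⁺]·[Sn²⁺]); log Q = 2.580.
E = E° − (0.0592/n) log Q = +1.13 − (0.0592/2)(2.580) = +1.054 V.

+1.054 V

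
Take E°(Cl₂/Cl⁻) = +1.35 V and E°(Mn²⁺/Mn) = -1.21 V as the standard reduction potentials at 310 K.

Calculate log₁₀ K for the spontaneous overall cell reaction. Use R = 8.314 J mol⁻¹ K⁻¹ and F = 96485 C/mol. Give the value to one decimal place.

Cathode: Cl₂/Cl⁻; anode: Mn²⁺/Mn. E°cell = (+1.35) − (-1.21) = +2.56 V, with n = 2.
ΔG° = −nFE° = −RT ln K, so ln K = nFE°/(RT) = (2)(96485)(+2.56) / ((8.314)(310)) = 191.672.
log₁₀ K = 191.672 / ln 10 = 83.2.

83.2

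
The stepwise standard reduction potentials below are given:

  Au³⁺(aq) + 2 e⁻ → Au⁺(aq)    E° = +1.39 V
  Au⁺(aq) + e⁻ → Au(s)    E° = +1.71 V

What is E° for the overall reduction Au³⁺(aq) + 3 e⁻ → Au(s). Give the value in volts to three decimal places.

+1.497 V

Standard free energies of sequential steps add: ΔG°₃ = ΔG°₁ + ΔG°₂, so n₃E°₃ = n₁E°₁ + n₂E°₂.
E°₃ = (2×+1.39 + 1×+1.71) / 3 = (+4.490) / 3 = +1.497 V.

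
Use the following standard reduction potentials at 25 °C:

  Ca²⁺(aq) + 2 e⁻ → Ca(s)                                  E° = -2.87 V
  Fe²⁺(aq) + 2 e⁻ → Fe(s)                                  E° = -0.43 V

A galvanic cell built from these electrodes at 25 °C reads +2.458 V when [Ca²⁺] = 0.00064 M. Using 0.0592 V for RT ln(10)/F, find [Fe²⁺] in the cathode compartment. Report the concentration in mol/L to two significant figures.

Fe²⁺/Fe is the cathode, Ca²⁺/Ca the anode: E°cell = +2.44 V, n = 2.
Overall reaction: Fe²⁺(aq) + Ca(s) → Fe(s) + Ca²⁺(aq); Q = [Ca²⁺]^1/[Fe²⁺]^1.
From E = E° − (0.0592/n) log Q: log Q = (E° − E)·n/0.0592 = (+2.44 − (+2.458))·2/0.0592 = -0.6081.
So 1·log[Fe²⁺] = 1·log(0.00064) − log Q = -3.1938 − (-0.6081) = -2.5857; [Fe²⁺] = 10^(-2.5857) ≈ 0.0026 M.

0.0026 M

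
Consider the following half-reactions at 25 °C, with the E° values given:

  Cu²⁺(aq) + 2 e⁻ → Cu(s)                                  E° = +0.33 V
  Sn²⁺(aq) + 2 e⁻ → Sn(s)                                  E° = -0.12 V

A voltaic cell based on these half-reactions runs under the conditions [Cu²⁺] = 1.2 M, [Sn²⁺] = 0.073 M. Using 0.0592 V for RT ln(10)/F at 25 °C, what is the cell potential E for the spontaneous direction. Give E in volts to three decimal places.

Cu²⁺/Cu is the cathode (higher E°), Sn²⁺/Sn the anode: E°cell = +0.33 − (-0.12) = +0.45 V, n = 2.
Overall: Cu²⁺(aq) + Sn(s) → Cu(s) + Sn²⁺(aq)
Q = [Sn²⁺] / ([Cu²⁺]); log Q = -1.216.
E = E° − (0.0592/n) log Q = +0.45 − (0.0592/2)(-1.216) = +0.486 V.

+0.486 V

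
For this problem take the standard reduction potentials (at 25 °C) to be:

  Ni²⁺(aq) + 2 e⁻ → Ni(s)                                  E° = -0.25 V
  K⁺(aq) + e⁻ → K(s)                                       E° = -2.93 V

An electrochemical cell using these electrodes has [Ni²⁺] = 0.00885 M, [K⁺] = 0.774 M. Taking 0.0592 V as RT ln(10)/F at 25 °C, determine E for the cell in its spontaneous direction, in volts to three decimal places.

Ni²⁺/Ni is the cathode (higher E°), K⁺/K the anode: E°cell = -0.25 − (-2.93) = +2.68 V, n = 2.
Overall: Ni²⁺(aq) + 2 K(s) → Ni(s) + 2 K⁺(aq)
Q = [K⁺]^2 / ([Ni²⁺]); log Q = 1.831.
E = E° − (0.0592/n) log Q = +2.68 − (0.0592/2)(1.831) = +2.626 V.

+2.626 V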